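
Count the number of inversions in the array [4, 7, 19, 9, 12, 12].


For each element, count the later elements that are smaller than it:
  4 (index 0): smaller elements after it = [] -> 0
  7 (index 1): smaller elements after it = [] -> 0
  19 (index 2): smaller elements after it = [9, 12, 12] -> 3
  9 (index 3): smaller elements after it = [] -> 0
  12 (index 4): smaller elements after it = [] -> 0
Total inversions = 0 + 0 + 3 + 0 + 0 = 3
Final answer: 3


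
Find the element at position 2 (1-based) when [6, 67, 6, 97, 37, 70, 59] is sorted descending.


Sort descending: [97, 70, 67, 59, 37, 6, 6]
The 2nd element (1-indexed) is at index 1.
Value = 70
Final answer: 70


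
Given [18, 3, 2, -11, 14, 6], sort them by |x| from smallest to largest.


Compute absolute values:
  |18| = 18
  |3| = 3
  |2| = 2
  |-11| = 11
  |14| = 14
  |6| = 6
Absolute values in increasing order: 2 < 3 < 6 < 11 < 14 < 18
Listing the original numbers in that order gives the answer.
Final answer: [2, 3, 6, -11, 14, 18]


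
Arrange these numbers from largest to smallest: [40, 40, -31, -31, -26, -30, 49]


Original list: [40, 40, -31, -31, -26, -30, 49]
Repeatedly take the largest remaining element:
  Remaining [40, 40, -31, -31, -26, -30, 49] -> largest is 49
  Remaining [40, 40, -31, -31, -26, -30] -> largest is 40
  Remaining [40, -31, -31, -26, -30] -> largest is 40
  Remaining [-31, -31, -26, -30] -> largest is -26
  Remaining [-31, -31, -30] -> largest is -30
  Remaining [-31, -31] -> largest is -31
  Remaining [-31] -> largest is -31
Collecting the picks in order gives the descending list.
Final answer: [49, 40, 40, -26, -30, -31, -31]


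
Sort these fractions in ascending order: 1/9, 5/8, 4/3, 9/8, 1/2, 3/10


Convert to decimal for comparison:
  1/9 = 0.1111
  5/8 = 0.625
  4/3 = 1.3333
  9/8 = 1.125
  1/2 = 0.5
  3/10 = 0.3
Decimals in increasing order: 0.1111 < 0.3 < 0.5 < 0.625 < 1.125 < 1.3333
Writing each back as its fraction gives the sorted order.
Final answer: 1/9, 3/10, 1/2, 5/8, 9/8, 4/3


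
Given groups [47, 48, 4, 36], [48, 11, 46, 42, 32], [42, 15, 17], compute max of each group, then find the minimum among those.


Find max of each group:
  Group 1: [47, 48, 4, 36] -> max = 48
  Group 2: [48, 11, 46, 42, 32] -> max = 48
  Group 3: [42, 15, 17] -> max = 42
Maxes: [48, 48, 42]
Minimum of maxes = 42
Final answer: 42


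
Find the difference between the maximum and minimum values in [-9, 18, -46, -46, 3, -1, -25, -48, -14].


Maximum value: 18
Minimum value: -48
Range = 18 - (-48) = 66
Final answer: 66


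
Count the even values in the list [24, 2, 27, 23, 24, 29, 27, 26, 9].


Check each element:
  24 is even
  2 is even
  27 is odd
  23 is odd
  24 is even
  29 is odd
  27 is odd
  26 is even
  9 is odd
Evens: [24, 2, 24, 26]
Count of evens = 4
Final answer: 4


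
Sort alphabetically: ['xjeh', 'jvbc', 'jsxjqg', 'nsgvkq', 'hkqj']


Compare strings character by character (the first differing letter decides):
  'hkqj' < 'jsxjqg' since 'h' < 'j' at position 1
  'jsxjqg' < 'jvbc' since 's' < 'v' at position 2
  'jvbc' < 'nsgvkq' since 'j' < 'n' at position 1
  'nsgvkq' < 'xjeh' since 'n' < 'x' at position 1
Chaining these comparisons gives the alphabetical order.
Final answer: ['hkqj', 'jsxjqg', 'jvbc', 'nsgvkq', 'xjeh']


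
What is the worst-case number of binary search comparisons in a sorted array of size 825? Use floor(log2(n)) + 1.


Binary search halves the search space each step.
Maximum comparisons = floor(log2(825)) + 1
log2(825) = 9.6883
floor(log2(825)) = 9, so 9 + 1 = 10
Final answer: 10


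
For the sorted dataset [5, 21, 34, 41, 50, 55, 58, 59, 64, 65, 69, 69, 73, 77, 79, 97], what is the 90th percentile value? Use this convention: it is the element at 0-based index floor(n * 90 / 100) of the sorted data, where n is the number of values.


The dataset has n = 16 elements.
Index = floor(16 * 90 / 100) = floor(1440 / 100) = floor(14.4) = 14
Counting from index 0 in the sorted data, the element at index 14 is 79.
Final answer: 79


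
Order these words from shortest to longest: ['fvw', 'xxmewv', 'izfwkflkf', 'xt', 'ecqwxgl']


Compute lengths:
  'fvw' has length 3
  'xxmewv' has length 6
  'izfwkflkf' has length 9
  'xt' has length 2
  'ecqwxgl' has length 7
Lengths in increasing order: 2 < 3 < 6 < 7 < 9
Listing the words in that order gives the answer.
Final answer: ['xt', 'fvw', 'xxmewv', 'ecqwxgl', 'izfwkflkf']


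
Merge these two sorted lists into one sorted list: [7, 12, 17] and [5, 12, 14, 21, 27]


List A: [7, 12, 17]
List B: [5, 12, 14, 21, 27]
Repeatedly compare the front elements and take the smaller:
  7 vs 5 -> take 5
  7 vs 12 -> take 7
  12 vs 12 -> take 12
  17 vs 12 -> take 12
  17 vs 14 -> take 14
  17 vs 21 -> take 17
  A is exhausted; append the rest of B: [21, 27]
Final answer: [5, 7, 12, 12, 14, 17, 21, 27]


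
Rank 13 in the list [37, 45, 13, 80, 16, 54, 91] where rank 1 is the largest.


Sort descending: [91, 80, 54, 45, 37, 16, 13]
Find 13 in the sorted list.
13 is at position 7.
Final answer: 7


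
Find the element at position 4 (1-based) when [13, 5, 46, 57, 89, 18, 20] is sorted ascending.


Sort ascending: [5, 13, 18, 20, 46, 57, 89]
The 4th element (1-indexed) is at index 3.
Value = 20
Final answer: 20


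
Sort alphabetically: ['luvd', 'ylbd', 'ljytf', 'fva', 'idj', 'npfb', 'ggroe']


Compare strings character by character (the first differing letter decides):
  'fva' < 'ggroe' since 'f' < 'g' at position 1
  'ggroe' < 'idj' since 'g' < 'i' at position 1
  'idj' < 'ljytf' since 'i' < 'l' at position 1
  'ljytf' < 'luvd' since 'j' < 'u' at position 2
  'luvd' < 'npfb' since 'l' < 'n' at position 1
  'npfb' < 'ylbd' since 'n' < 'y' at position 1
Chaining these comparisons gives the alphabetical order.
Final answer: ['fva', 'ggroe', 'idj', 'ljytf', 'luvd', 'npfb', 'ylbd']


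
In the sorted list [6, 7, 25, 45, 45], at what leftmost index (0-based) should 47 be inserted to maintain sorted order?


List is sorted: [6, 7, 25, 45, 45]
We need the leftmost position where 47 can be inserted, i.e. the first index whose element is >= 47 (or the end of the list if none is).
Binary search with low=0, high=5 (0-based indices):
  low=0, high=5, mid=2: a[2]=25 < 47, so low = 3
  low=3, high=5, mid=4: a[4]=45 < 47, so low = 5
Now low = high = 5, so the insertion index is 5.
Final answer: 5


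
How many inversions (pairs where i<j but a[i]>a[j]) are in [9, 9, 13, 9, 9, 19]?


For each element, count the later elements that are smaller than it:
  9 (index 0): smaller elements after it = [] -> 0
  9 (index 1): smaller elements after it = [] -> 0
  13 (index 2): smaller elements after it = [9, 9] -> 2
  9 (index 3): smaller elements after it = [] -> 0
  9 (index 4): smaller elements after it = [] -> 0
Total inversions = 0 + 0 + 2 + 0 + 0 = 2
Final answer: 2


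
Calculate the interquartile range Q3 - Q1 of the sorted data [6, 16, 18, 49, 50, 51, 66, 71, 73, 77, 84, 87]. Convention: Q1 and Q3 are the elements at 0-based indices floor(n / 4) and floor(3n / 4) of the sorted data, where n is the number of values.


The data has n = 12 elements.
Q1 index = floor(12 / 4) = floor(3) = 3; Q3 index = floor(3 * 12 / 4) = floor(9) = 9
Q1 = element at index 3 = 49
Q3 = element at index 9 = 77
IQR = 77 - 49 = 28
Final answer: 28


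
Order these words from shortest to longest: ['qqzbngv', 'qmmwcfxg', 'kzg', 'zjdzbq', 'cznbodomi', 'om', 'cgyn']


Compute lengths:
  'qqzbngv' has length 7
  'qmmwcfxg' has length 8
  'kzg' has length 3
  'zjdzbq' has length 6
  'cznbodomi' has length 9
  'om' has length 2
  'cgyn' has length 4
Lengths in increasing order: 2 < 3 < 4 < 6 < 7 < 8 < 9
Listing the words in that order gives the answer.
Final answer: ['om', 'kzg', 'cgyn', 'zjdzbq', 'qqzbngv', 'qmmwcfxg', 'cznbodomi']


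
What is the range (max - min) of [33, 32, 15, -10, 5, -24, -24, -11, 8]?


Maximum value: 33
Minimum value: -24
Range = 33 - (-24) = 57
Final answer: 57


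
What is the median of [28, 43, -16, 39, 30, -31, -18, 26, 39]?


First, sort the list: [-31, -18, -16, 26, 28, 30, 39, 39, 43]
The list has 9 elements (odd count).
The middle index is 4 (0-based), and the element there is 28.
Final answer: 28


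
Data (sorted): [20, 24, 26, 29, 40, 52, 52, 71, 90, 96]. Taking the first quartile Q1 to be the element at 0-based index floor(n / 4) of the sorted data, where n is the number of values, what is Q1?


The list has n = 10 elements.
Q1 index = floor(10 / 4) = floor(2.5) = 2
Counting from index 0 in the sorted data, the element at index 2 is 26.
Final answer: 26


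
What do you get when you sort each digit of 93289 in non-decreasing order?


The number 93289 has digits: 9, 3, 2, 8, 9
Sorted: 2, 3, 8, 9, 9
Joining the sorted digits gives the result.
Final answer: 23899


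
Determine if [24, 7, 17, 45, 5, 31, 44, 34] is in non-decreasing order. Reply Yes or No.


Check consecutive pairs:
  24 <= 7? False
  7 <= 17? True
  17 <= 45? True
  45 <= 5? False
  5 <= 31? True
  31 <= 44? True
  44 <= 34? False
3 consecutive pair(s) are out of order, so the list is not sorted.
Final answer: No


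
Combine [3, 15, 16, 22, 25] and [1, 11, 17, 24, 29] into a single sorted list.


List A: [3, 15, 16, 22, 25]
List B: [1, 11, 17, 24, 29]
Repeatedly compare the front elements and take the smaller:
  3 vs 1 -> take 1
  3 vs 11 -> take 3
  15 vs 11 -> take 11
  15 vs 17 -> take 15
  16 vs 17 -> take 16
  22 vs 17 -> take 17
  22 vs 24 -> take 22
  25 vs 24 -> take 24
  25 vs 29 -> take 25
  A is exhausted; append the rest of B: [29]
Final answer: [1, 3, 11, 15, 16, 17, 22, 24, 25, 29]


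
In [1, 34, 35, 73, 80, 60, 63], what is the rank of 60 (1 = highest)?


Sort descending: [80, 73, 63, 60, 35, 34, 1]
Find 60 in the sorted list.
60 is at position 4.
Final answer: 4


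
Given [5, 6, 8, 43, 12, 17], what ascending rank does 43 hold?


Sort ascending: [5, 6, 8, 12, 17, 43]
Find 43 in the sorted list.
43 is at position 6 (1-indexed).
Final answer: 6


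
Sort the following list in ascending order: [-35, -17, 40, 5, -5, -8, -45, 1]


Original list: [-35, -17, 40, 5, -5, -8, -45, 1]
Repeatedly take the smallest remaining element:
  Remaining [-35, -17, 40, 5, -5, -8, -45, 1] -> smallest is -45
  Remaining [-35, -17, 40, 5, -5, -8, 1] -> smallest is -35
  Remaining [-17, 40, 5, -5, -8, 1] -> smallest is -17
  Remaining [40, 5, -5, -8, 1] -> smallest is -8
  Remaining [40, 5, -5, 1] -> smallest is -5
  Remaining [40, 5, 1] -> smallest is 1
  Remaining [40, 5] -> smallest is 5
  Remaining [40] -> smallest is 40
Collecting the picks in order gives the sorted list.
Final answer: [-45, -35, -17, -8, -5, 1, 5, 40]


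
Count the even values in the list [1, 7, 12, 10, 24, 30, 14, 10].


Check each element:
  1 is odd
  7 is odd
  12 is even
  10 is even
  24 is even
  30 is even
  14 is even
  10 is even
Evens: [12, 10, 24, 30, 14, 10]
Count of evens = 6
Final answer: 6


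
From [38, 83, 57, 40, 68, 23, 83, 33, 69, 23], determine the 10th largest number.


Sort descending: [83, 83, 69, 68, 57, 40, 38, 33, 23, 23]
The 10th element (1-indexed) is at index 9.
Value = 23
Final answer: 23


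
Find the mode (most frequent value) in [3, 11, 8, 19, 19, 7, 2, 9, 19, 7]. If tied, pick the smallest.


Count the frequency of each value:
  2 appears 1 time(s)
  3 appears 1 time(s)
  7 appears 2 time(s)
  8 appears 1 time(s)
  9 appears 1 time(s)
  11 appears 1 time(s)
  19 appears 3 time(s)
Maximum frequency is 3.
Only 19 reaches that frequency, so it is the mode.
Final answer: 19


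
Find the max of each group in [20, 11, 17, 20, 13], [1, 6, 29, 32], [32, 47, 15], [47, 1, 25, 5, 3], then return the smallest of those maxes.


Find max of each group:
  Group 1: [20, 11, 17, 20, 13] -> max = 20
  Group 2: [1, 6, 29, 32] -> max = 32
  Group 3: [32, 47, 15] -> max = 47
  Group 4: [47, 1, 25, 5, 3] -> max = 47
Maxes: [20, 32, 47, 47]
Minimum of maxes = 20
Final answer: 20


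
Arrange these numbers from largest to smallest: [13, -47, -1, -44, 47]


Original list: [13, -47, -1, -44, 47]
Repeatedly take the largest remaining element:
  Remaining [13, -47, -1, -44, 47] -> largest is 47
  Remaining [13, -47, -1, -44] -> largest is 13
  Remaining [-47, -1, -44] -> largest is -1
  Remaining [-47, -44] -> largest is -44
  Remaining [-47] -> largest is -47
Collecting the picks in order gives the descending list.
Final answer: [47, 13, -1, -44, -47]


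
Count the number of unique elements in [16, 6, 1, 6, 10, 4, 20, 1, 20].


List all unique values:
Distinct values: [1, 4, 6, 10, 16, 20]
Count = 6
Final answer: 6


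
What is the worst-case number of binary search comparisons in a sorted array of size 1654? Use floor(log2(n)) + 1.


Binary search halves the search space each step.
Maximum comparisons = floor(log2(1654)) + 1
log2(1654) = 10.6917
floor(log2(1654)) = 10, so 10 + 1 = 11
Final answer: 11


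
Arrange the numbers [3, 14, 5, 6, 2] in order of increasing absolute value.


Compute absolute values:
  |3| = 3
  |14| = 14
  |5| = 5
  |6| = 6
  |2| = 2
Absolute values in increasing order: 2 < 3 < 5 < 6 < 14
Listing the original numbers in that order gives the answer.
Final answer: [2, 3, 5, 6, 14]


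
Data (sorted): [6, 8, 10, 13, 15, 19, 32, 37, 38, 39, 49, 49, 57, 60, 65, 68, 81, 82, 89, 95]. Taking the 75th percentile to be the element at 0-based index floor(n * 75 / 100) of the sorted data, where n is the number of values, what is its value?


The dataset has n = 20 elements.
Index = floor(20 * 75 / 100) = floor(1500 / 100) = floor(15) = 15
Counting from index 0 in the sorted data, the element at index 15 is 68.
Final answer: 68


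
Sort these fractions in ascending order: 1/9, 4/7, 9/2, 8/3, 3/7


Convert to decimal for comparison:
  1/9 = 0.1111
  4/7 = 0.5714
  9/2 = 4.5
  8/3 = 2.6667
  3/7 = 0.4286
Decimals in increasing order: 0.1111 < 0.4286 < 0.5714 < 2.6667 < 4.5
Writing each back as its fraction gives the sorted order.
Final answer: 1/9, 3/7, 4/7, 8/3, 9/2


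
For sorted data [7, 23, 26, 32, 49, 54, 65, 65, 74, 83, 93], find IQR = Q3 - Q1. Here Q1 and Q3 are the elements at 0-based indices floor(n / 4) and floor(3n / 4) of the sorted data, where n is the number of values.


The data has n = 11 elements.
Q1 index = floor(11 / 4) = floor(2.75) = 2; Q3 index = floor(3 * 11 / 4) = floor(8.25) = 8
Q1 = element at index 2 = 26
Q3 = element at index 8 = 74
IQR = 74 - 26 = 48
Final answer: 48


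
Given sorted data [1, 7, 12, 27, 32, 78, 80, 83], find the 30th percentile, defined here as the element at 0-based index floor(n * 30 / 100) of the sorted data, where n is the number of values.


The dataset has n = 8 elements.
Index = floor(8 * 30 / 100) = floor(240 / 100) = floor(2.4) = 2
Counting from index 0 in the sorted data, the element at index 2 is 12.
Final answer: 12


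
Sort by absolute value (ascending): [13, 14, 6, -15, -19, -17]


Compute absolute values:
  |13| = 13
  |14| = 14
  |6| = 6
  |-15| = 15
  |-19| = 19
  |-17| = 17
Absolute values in increasing order: 6 < 13 < 14 < 15 < 17 < 19
Listing the original numbers in that order gives the answer.
Final answer: [6, 13, 14, -15, -17, -19]


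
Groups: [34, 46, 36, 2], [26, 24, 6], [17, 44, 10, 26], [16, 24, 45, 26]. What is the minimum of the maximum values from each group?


Find max of each group:
  Group 1: [34, 46, 36, 2] -> max = 46
  Group 2: [26, 24, 6] -> max = 26
  Group 3: [17, 44, 10, 26] -> max = 44
  Group 4: [16, 24, 45, 26] -> max = 45
Maxes: [46, 26, 44, 45]
Minimum of maxes = 26
Final answer: 26


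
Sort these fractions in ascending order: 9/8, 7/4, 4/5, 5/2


Convert to decimal for comparison:
  9/8 = 1.125
  7/4 = 1.75
  4/5 = 0.8
  5/2 = 2.5
Decimals in increasing order: 0.8 < 1.125 < 1.75 < 2.5
Writing each back as its fraction gives the sorted order.
Final answer: 4/5, 9/8, 7/4, 5/2


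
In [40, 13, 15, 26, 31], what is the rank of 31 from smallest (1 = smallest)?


Sort ascending: [13, 15, 26, 31, 40]
Find 31 in the sorted list.
31 is at position 4 (1-indexed).
Final answer: 4


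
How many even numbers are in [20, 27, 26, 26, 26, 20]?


Check each element:
  20 is even
  27 is odd
  26 is even
  26 is even
  26 is even
  20 is even
Evens: [20, 26, 26, 26, 20]
Count of evens = 5
Final answer: 5


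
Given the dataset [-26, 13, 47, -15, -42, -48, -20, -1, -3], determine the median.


First, sort the list: [-48, -42, -26, -20, -15, -3, -1, 13, 47]
The list has 9 elements (odd count).
The middle index is 4 (0-based), and the element there is -15.
Final answer: -15


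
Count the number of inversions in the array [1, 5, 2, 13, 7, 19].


For each element, count the later elements that are smaller than it:
  1 (index 0): smaller elements after it = [] -> 0
  5 (index 1): smaller elements after it = [2] -> 1
  2 (index 2): smaller elements after it = [] -> 0
  13 (index 3): smaller elements after it = [7] -> 1
  7 (index 4): smaller elements after it = [] -> 0
Total inversions = 0 + 1 + 0 + 1 + 0 = 2
Final answer: 2


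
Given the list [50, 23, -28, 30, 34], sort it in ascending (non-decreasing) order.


Original list: [50, 23, -28, 30, 34]
Repeatedly take the smallest remaining element:
  Remaining [50, 23, -28, 30, 34] -> smallest is -28
  Remaining [50, 23, 30, 34] -> smallest is 23
  Remaining [50, 30, 34] -> smallest is 30
  Remaining [50, 34] -> smallest is 34
  Remaining [50] -> smallest is 50
Collecting the picks in order gives the sorted list.
Final answer: [-28, 23, 30, 34, 50]


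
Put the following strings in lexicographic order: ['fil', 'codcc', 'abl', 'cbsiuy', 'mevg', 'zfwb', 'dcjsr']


Compare strings character by character (the first differing letter decides):
  'abl' < 'cbsiuy' since 'a' < 'c' at position 1
  'cbsiuy' < 'codcc' since 'b' < 'o' at position 2
  'codcc' < 'dcjsr' since 'c' < 'd' at position 1
  'dcjsr' < 'fil' since 'd' < 'f' at position 1
  'fil' < 'mevg' since 'f' < 'm' at position 1
  'mevg' < 'zfwb' since 'm' < 'z' at position 1
Chaining these comparisons gives the alphabetical order.
Final answer: ['abl', 'cbsiuy', 'codcc', 'dcjsr', 'fil', 'mevg', 'zfwb']


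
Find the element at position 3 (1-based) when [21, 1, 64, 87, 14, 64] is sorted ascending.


Sort ascending: [1, 14, 21, 64, 64, 87]
The 3rd element (1-indexed) is at index 2.
Value = 21
Final answer: 21


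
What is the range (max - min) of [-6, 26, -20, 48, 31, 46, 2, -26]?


Maximum value: 48
Minimum value: -26
Range = 48 - (-26) = 74
Final answer: 74


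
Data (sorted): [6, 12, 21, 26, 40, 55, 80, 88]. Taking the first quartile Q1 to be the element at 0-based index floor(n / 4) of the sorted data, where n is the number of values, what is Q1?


The list has n = 8 elements.
Q1 index = floor(8 / 4) = floor(2) = 2
Counting from index 0 in the sorted data, the element at index 2 is 21.
Final answer: 21


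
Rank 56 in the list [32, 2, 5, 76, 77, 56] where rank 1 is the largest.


Sort descending: [77, 76, 56, 32, 5, 2]
Find 56 in the sorted list.
56 is at position 3.
Final answer: 3


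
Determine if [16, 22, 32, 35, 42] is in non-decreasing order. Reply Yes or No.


Check consecutive pairs:
  16 <= 22? True
  22 <= 32? True
  32 <= 35? True
  35 <= 42? True
Every consecutive pair is in order, so the list is non-decreasing.
Final answer: Yes


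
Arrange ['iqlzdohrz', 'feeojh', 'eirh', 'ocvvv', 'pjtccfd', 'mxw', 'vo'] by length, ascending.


Compute lengths:
  'iqlzdohrz' has length 9
  'feeojh' has length 6
  'eirh' has length 4
  'ocvvv' has length 5
  'pjtccfd' has length 7
  'mxw' has length 3
  'vo' has length 2
Lengths in increasing order: 2 < 3 < 4 < 5 < 6 < 7 < 9
Listing the words in that order gives the answer.
Final answer: ['vo', 'mxw', 'eirh', 'ocvvv', 'feeojh', 'pjtccfd', 'iqlzdohrz']


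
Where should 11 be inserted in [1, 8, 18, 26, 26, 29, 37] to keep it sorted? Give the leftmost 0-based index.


List is sorted: [1, 8, 18, 26, 26, 29, 37]
We need the leftmost position where 11 can be inserted, i.e. the first index whose element is >= 11 (or the end of the list if none is).
Binary search with low=0, high=7 (0-based indices):
  low=0, high=7, mid=3: a[3]=26 >= 11, so high = 3
  low=0, high=3, mid=1: a[1]=8 < 11, so low = 2
  low=2, high=3, mid=2: a[2]=18 >= 11, so high = 2
Now low = high = 2, so the insertion index is 2.
Final answer: 2


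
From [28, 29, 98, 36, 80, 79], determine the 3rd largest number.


Sort descending: [98, 80, 79, 36, 29, 28]
The 3rd element (1-indexed) is at index 2.
Value = 79
Final answer: 79


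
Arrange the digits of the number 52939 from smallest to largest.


The number 52939 has digits: 5, 2, 9, 3, 9
Sorted: 2, 3, 5, 9, 9
Joining the sorted digits gives the result.
Final answer: 23599


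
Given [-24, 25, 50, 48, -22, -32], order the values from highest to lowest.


Original list: [-24, 25, 50, 48, -22, -32]
Repeatedly take the largest remaining element:
  Remaining [-24, 25, 50, 48, -22, -32] -> largest is 50
  Remaining [-24, 25, 48, -22, -32] -> largest is 48
  Remaining [-24, 25, -22, -32] -> largest is 25
  Remaining [-24, -22, -32] -> largest is -22
  Remaining [-24, -32] -> largest is -24
  Remaining [-32] -> largest is -32
Collecting the picks in order gives the descending list.
Final answer: [50, 48, 25, -22, -24, -32]


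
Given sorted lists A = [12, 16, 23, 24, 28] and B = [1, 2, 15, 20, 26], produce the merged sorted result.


List A: [12, 16, 23, 24, 28]
List B: [1, 2, 15, 20, 26]
Repeatedly compare the front elements and take the smaller:
  12 vs 1 -> take 1
  12 vs 2 -> take 2
  12 vs 15 -> take 12
  16 vs 15 -> take 15
  16 vs 20 -> take 16
  23 vs 20 -> take 20
  23 vs 26 -> take 23
  24 vs 26 -> take 24
  28 vs 26 -> take 26
  B is exhausted; append the rest of A: [28]
Final answer: [1, 2, 12, 15, 16, 20, 23, 24, 26, 28]


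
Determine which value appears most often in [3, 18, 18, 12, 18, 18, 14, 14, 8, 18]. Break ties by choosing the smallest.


Count the frequency of each value:
  3 appears 1 time(s)
  8 appears 1 time(s)
  12 appears 1 time(s)
  14 appears 2 time(s)
  18 appears 5 time(s)
Maximum frequency is 5.
Only 18 reaches that frequency, so it is the mode.
Final answer: 18


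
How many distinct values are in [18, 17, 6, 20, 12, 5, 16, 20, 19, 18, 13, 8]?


List all unique values:
Distinct values: [5, 6, 8, 12, 13, 16, 17, 18, 19, 20]
Count = 10
Final answer: 10


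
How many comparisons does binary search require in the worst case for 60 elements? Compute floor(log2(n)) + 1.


Binary search halves the search space each step.
Maximum comparisons = floor(log2(60)) + 1
log2(60) = 5.9069
floor(log2(60)) = 5, so 5 + 1 = 6
Final answer: 6


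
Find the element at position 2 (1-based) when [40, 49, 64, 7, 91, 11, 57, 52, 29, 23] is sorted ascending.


Sort ascending: [7, 11, 23, 29, 40, 49, 52, 57, 64, 91]
The 2nd element (1-indexed) is at index 1.
Value = 11
Final answer: 11


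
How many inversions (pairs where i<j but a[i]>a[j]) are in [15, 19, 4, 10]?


For each element, count the later elements that are smaller than it:
  15 (index 0): smaller elements after it = [4, 10] -> 2
  19 (index 1): smaller elements after it = [4, 10] -> 2
  4 (index 2): smaller elements after it = [] -> 0
Total inversions = 2 + 2 + 0 = 4
Final answer: 4


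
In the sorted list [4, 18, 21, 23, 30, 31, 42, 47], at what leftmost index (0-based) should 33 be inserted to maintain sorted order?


List is sorted: [4, 18, 21, 23, 30, 31, 42, 47]
We need the leftmost position where 33 can be inserted, i.e. the first index whose element is >= 33 (or the end of the list if none is).
Binary search with low=0, high=8 (0-based indices):
  low=0, high=8, mid=4: a[4]=30 < 33, so low = 5
  low=5, high=8, mid=6: a[6]=42 >= 33, so high = 6
  low=5, high=6, mid=5: a[5]=31 < 33, so low = 6
Now low = high = 6, so the insertion index is 6.
Final answer: 6


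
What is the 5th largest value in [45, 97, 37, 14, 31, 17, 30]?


Sort descending: [97, 45, 37, 31, 30, 17, 14]
The 5th element (1-indexed) is at index 4.
Value = 30
Final answer: 30


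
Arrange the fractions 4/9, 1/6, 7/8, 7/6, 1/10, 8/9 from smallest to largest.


Convert to decimal for comparison:
  4/9 = 0.4444
  1/6 = 0.1667
  7/8 = 0.875
  7/6 = 1.1667
  1/10 = 0.1
  8/9 = 0.8889
Decimals in increasing order: 0.1 < 0.1667 < 0.4444 < 0.875 < 0.8889 < 1.1667
Writing each back as its fraction gives the sorted order.
Final answer: 1/10, 1/6, 4/9, 7/8, 8/9, 7/6


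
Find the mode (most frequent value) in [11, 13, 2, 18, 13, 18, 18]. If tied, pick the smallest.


Count the frequency of each value:
  2 appears 1 time(s)
  11 appears 1 time(s)
  13 appears 2 time(s)
  18 appears 3 time(s)
Maximum frequency is 3.
Only 18 reaches that frequency, so it is the mode.
Final answer: 18


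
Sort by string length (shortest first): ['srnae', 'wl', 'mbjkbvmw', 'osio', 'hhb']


Compute lengths:
  'srnae' has length 5
  'wl' has length 2
  'mbjkbvmw' has length 8
  'osio' has length 4
  'hhb' has length 3
Lengths in increasing order: 2 < 3 < 4 < 5 < 8
Listing the words in that order gives the answer.
Final answer: ['wl', 'hhb', 'osio', 'srnae', 'mbjkbvmw']


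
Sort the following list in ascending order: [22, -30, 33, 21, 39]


Original list: [22, -30, 33, 21, 39]
Repeatedly take the smallest remaining element:
  Remaining [22, -30, 33, 21, 39] -> smallest is -30
  Remaining [22, 33, 21, 39] -> smallest is 21
  Remaining [22, 33, 39] -> smallest is 22
  Remaining [33, 39] -> smallest is 33
  Remaining [39] -> smallest is 39
Collecting the picks in order gives the sorted list.
Final answer: [-30, 21, 22, 33, 39]


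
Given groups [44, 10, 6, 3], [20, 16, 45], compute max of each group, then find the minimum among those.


Find max of each group:
  Group 1: [44, 10, 6, 3] -> max = 44
  Group 2: [20, 16, 45] -> max = 45
Maxes: [44, 45]
Minimum of maxes = 44
Final answer: 44


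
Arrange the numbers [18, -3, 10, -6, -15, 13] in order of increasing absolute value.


Compute absolute values:
  |18| = 18
  |-3| = 3
  |10| = 10
  |-6| = 6
  |-15| = 15
  |13| = 13
Absolute values in increasing order: 3 < 6 < 10 < 13 < 15 < 18
Listing the original numbers in that order gives the answer.
Final answer: [-3, -6, 10, 13, -15, 18]


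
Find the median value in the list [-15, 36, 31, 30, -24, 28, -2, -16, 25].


First, sort the list: [-24, -16, -15, -2, 25, 28, 30, 31, 36]
The list has 9 elements (odd count).
The middle index is 4 (0-based), and the element there is 25.
Final answer: 25


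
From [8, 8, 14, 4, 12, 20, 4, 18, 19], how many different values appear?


List all unique values:
Distinct values: [4, 8, 12, 14, 18, 19, 20]
Count = 7
Final answer: 7


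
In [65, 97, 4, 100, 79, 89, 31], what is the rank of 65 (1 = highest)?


Sort descending: [100, 97, 89, 79, 65, 31, 4]
Find 65 in the sorted list.
65 is at position 5.
Final answer: 5


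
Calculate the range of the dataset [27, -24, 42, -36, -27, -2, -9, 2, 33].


Maximum value: 42
Minimum value: -36
Range = 42 - (-36) = 78
Final answer: 78


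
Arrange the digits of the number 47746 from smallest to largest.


The number 47746 has digits: 4, 7, 7, 4, 6
Sorted: 4, 4, 6, 7, 7
Joining the sorted digits gives the result.
Final answer: 44677


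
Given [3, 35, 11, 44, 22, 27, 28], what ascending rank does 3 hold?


Sort ascending: [3, 11, 22, 27, 28, 35, 44]
Find 3 in the sorted list.
3 is at position 1 (1-indexed).
Final answer: 1


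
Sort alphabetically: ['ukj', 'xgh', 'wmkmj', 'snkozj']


Compare strings character by character (the first differing letter decides):
  'snkozj' < 'ukj' since 's' < 'u' at position 1
  'ukj' < 'wmkmj' since 'u' < 'w' at position 1
  'wmkmj' < 'xgh' since 'w' < 'x' at position 1
Chaining these comparisons gives the alphabetical order.
Final answer: ['snkozj', 'ukj', 'wmkmj', 'xgh']


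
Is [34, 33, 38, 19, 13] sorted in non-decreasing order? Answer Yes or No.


Check consecutive pairs:
  34 <= 33? False
  33 <= 38? True
  38 <= 19? False
  19 <= 13? False
3 consecutive pair(s) are out of order, so the list is not sorted.
Final answer: No


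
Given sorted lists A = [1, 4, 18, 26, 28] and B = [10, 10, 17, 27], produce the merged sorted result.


List A: [1, 4, 18, 26, 28]
List B: [10, 10, 17, 27]
Repeatedly compare the front elements and take the smaller:
  1 vs 10 -> take 1
  4 vs 10 -> take 4
  18 vs 10 -> take 10
  18 vs 10 -> take 10
  18 vs 17 -> take 17
  18 vs 27 -> take 18
  26 vs 27 -> take 26
  28 vs 27 -> take 27
  B is exhausted; append the rest of A: [28]
Final answer: [1, 4, 10, 10, 17, 18, 26, 27, 28]


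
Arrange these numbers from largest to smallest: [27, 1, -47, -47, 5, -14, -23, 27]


Original list: [27, 1, -47, -47, 5, -14, -23, 27]
Repeatedly take the largest remaining element:
  Remaining [27, 1, -47, -47, 5, -14, -23, 27] -> largest is 27
  Remaining [1, -47, -47, 5, -14, -23, 27] -> largest is 27
  Remaining [1, -47, -47, 5, -14, -23] -> largest is 5
  Remaining [1, -47, -47, -14, -23] -> largest is 1
  Remaining [-47, -47, -14, -23] -> largest is -14
  Remaining [-47, -47, -23] -> largest is -23
  Remaining [-47, -47] -> largest is -47
  Remaining [-47] -> largest is -47
Collecting the picks in order gives the descending list.
Final answer: [27, 27, 5, 1, -14, -23, -47, -47]


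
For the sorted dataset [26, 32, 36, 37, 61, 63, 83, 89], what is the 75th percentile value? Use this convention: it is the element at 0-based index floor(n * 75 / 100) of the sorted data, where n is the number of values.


The dataset has n = 8 elements.
Index = floor(8 * 75 / 100) = floor(600 / 100) = floor(6) = 6
Counting from index 0 in the sorted data, the element at index 6 is 83.
Final answer: 83


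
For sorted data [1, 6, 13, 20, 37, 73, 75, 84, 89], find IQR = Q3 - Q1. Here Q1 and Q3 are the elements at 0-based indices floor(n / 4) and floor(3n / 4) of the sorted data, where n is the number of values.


The data has n = 9 elements.
Q1 index = floor(9 / 4) = floor(2.25) = 2; Q3 index = floor(3 * 9 / 4) = floor(6.75) = 6
Q1 = element at index 2 = 13
Q3 = element at index 6 = 75
IQR = 75 - 13 = 62
Final answer: 62


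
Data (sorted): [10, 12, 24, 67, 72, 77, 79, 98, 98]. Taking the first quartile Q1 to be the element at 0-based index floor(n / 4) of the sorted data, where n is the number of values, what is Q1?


The list has n = 9 elements.
Q1 index = floor(9 / 4) = floor(2.25) = 2
Counting from index 0 in the sorted data, the element at index 2 is 24.
Final answer: 24


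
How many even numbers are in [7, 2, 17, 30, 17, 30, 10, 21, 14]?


Check each element:
  7 is odd
  2 is even
  17 is odd
  30 is even
  17 is odd
  30 is even
  10 is even
  21 is odd
  14 is even
Evens: [2, 30, 30, 10, 14]
Count of evens = 5
Final answer: 5


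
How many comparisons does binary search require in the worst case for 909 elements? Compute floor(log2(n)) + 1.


Binary search halves the search space each step.
Maximum comparisons = floor(log2(909)) + 1
log2(909) = 9.8281
floor(log2(909)) = 9, so 9 + 1 = 10
Final answer: 10


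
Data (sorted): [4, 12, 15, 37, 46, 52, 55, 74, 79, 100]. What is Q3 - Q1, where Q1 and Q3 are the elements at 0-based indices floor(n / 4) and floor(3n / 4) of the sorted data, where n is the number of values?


The data has n = 10 elements.
Q1 index = floor(10 / 4) = floor(2.5) = 2; Q3 index = floor(3 * 10 / 4) = floor(7.5) = 7
Q1 = element at index 2 = 15
Q3 = element at index 7 = 74
IQR = 74 - 15 = 59
Final answer: 59


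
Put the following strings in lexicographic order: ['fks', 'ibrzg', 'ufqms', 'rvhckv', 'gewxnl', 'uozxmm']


Compare strings character by character (the first differing letter decides):
  'fks' < 'gewxnl' since 'f' < 'g' at position 1
  'gewxnl' < 'ibrzg' since 'g' < 'i' at position 1
  'ibrzg' < 'rvhckv' since 'i' < 'r' at position 1
  'rvhckv' < 'ufqms' since 'r' < 'u' at position 1
  'ufqms' < 'uozxmm' since 'f' < 'o' at position 2
Chaining these comparisons gives the alphabetical order.
Final answer: ['fks', 'gewxnl', 'ibrzg', 'rvhckv', 'ufqms', 'uozxmm']


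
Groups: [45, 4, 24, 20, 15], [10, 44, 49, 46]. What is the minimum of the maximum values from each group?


Find max of each group:
  Group 1: [45, 4, 24, 20, 15] -> max = 45
  Group 2: [10, 44, 49, 46] -> max = 49
Maxes: [45, 49]
Minimum of maxes = 45
Final answer: 45


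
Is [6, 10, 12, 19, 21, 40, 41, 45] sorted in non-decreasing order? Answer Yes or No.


Check consecutive pairs:
  6 <= 10? True
  10 <= 12? True
  12 <= 19? True
  19 <= 21? True
  21 <= 40? True
  40 <= 41? True
  41 <= 45? True
Every consecutive pair is in order, so the list is non-decreasing.
Final answer: Yes


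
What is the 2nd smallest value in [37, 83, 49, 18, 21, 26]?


Sort ascending: [18, 21, 26, 37, 49, 83]
The 2nd element (1-indexed) is at index 1.
Value = 21
Final answer: 21


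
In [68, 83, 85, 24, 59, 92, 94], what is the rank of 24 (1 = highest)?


Sort descending: [94, 92, 85, 83, 68, 59, 24]
Find 24 in the sorted list.
24 is at position 7.
Final answer: 7


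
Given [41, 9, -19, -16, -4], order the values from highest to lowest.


Original list: [41, 9, -19, -16, -4]
Repeatedly take the largest remaining element:
  Remaining [41, 9, -19, -16, -4] -> largest is 41
  Remaining [9, -19, -16, -4] -> largest is 9
  Remaining [-19, -16, -4] -> largest is -4
  Remaining [-19, -16] -> largest is -16
  Remaining [-19] -> largest is -19
Collecting the picks in order gives the descending list.
Final answer: [41, 9, -4, -16, -19]


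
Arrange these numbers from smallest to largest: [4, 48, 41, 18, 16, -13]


Original list: [4, 48, 41, 18, 16, -13]
Repeatedly take the smallest remaining element:
  Remaining [4, 48, 41, 18, 16, -13] -> smallest is -13
  Remaining [4, 48, 41, 18, 16] -> smallest is 4
  Remaining [48, 41, 18, 16] -> smallest is 16
  Remaining [48, 41, 18] -> smallest is 18
  Remaining [48, 41] -> smallest is 41
  Remaining [48] -> smallest is 48
Collecting the picks in order gives the sorted list.
Final answer: [-13, 4, 16, 18, 41, 48]


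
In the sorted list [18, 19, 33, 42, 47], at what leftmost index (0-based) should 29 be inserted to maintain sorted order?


List is sorted: [18, 19, 33, 42, 47]
We need the leftmost position where 29 can be inserted, i.e. the first index whose element is >= 29 (or the end of the list if none is).
Binary search with low=0, high=5 (0-based indices):
  low=0, high=5, mid=2: a[2]=33 >= 29, so high = 2
  low=0, high=2, mid=1: a[1]=19 < 29, so low = 2
Now low = high = 2, so the insertion index is 2.
Final answer: 2


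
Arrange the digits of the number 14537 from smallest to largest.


The number 14537 has digits: 1, 4, 5, 3, 7
Sorted: 1, 3, 4, 5, 7
Joining the sorted digits gives the result.
Final answer: 13457


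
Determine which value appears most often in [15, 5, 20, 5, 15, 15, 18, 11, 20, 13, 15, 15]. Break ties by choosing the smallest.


Count the frequency of each value:
  5 appears 2 time(s)
  11 appears 1 time(s)
  13 appears 1 time(s)
  15 appears 5 time(s)
  18 appears 1 time(s)
  20 appears 2 time(s)
Maximum frequency is 5.
Only 15 reaches that frequency, so it is the mode.
Final answer: 15


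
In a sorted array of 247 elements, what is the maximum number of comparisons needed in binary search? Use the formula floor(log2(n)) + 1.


Binary search halves the search space each step.
Maximum comparisons = floor(log2(247)) + 1
log2(247) = 7.9484
floor(log2(247)) = 7, so 7 + 1 = 8
Final answer: 8


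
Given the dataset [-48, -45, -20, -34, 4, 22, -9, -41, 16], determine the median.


First, sort the list: [-48, -45, -41, -34, -20, -9, 4, 16, 22]
The list has 9 elements (odd count).
The middle index is 4 (0-based), and the element there is -20.
Final answer: -20


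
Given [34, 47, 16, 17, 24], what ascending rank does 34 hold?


Sort ascending: [16, 17, 24, 34, 47]
Find 34 in the sorted list.
34 is at position 4 (1-indexed).
Final answer: 4


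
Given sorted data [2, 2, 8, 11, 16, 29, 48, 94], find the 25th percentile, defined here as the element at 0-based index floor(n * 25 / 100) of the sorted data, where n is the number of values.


The dataset has n = 8 elements.
Index = floor(8 * 25 / 100) = floor(200 / 100) = floor(2) = 2
Counting from index 0 in the sorted data, the element at index 2 is 8.
Final answer: 8


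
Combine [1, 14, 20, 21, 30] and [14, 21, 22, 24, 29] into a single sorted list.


List A: [1, 14, 20, 21, 30]
List B: [14, 21, 22, 24, 29]
Repeatedly compare the front elements and take the smaller:
  1 vs 14 -> take 1
  14 vs 14 -> take 14
  20 vs 14 -> take 14
  20 vs 21 -> take 20
  21 vs 21 -> take 21
  30 vs 21 -> take 21
  30 vs 22 -> take 22
  30 vs 24 -> take 24
  30 vs 29 -> take 29
  B is exhausted; append the rest of A: [30]
Final answer: [1, 14, 14, 20, 21, 21, 22, 24, 29, 30]


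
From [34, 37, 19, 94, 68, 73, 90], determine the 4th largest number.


Sort descending: [94, 90, 73, 68, 37, 34, 19]
The 4th element (1-indexed) is at index 3.
Value = 68
Final answer: 68


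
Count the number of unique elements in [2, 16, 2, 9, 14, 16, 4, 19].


List all unique values:
Distinct values: [2, 4, 9, 14, 16, 19]
Count = 6
Final answer: 6


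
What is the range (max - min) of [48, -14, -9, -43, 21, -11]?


Maximum value: 48
Minimum value: -43
Range = 48 - (-43) = 91
Final answer: 91


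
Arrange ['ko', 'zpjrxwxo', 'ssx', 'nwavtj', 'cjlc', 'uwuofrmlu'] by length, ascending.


Compute lengths:
  'ko' has length 2
  'zpjrxwxo' has length 8
  'ssx' has length 3
  'nwavtj' has length 6
  'cjlc' has length 4
  'uwuofrmlu' has length 9
Lengths in increasing order: 2 < 3 < 4 < 6 < 8 < 9
Listing the words in that order gives the answer.
Final answer: ['ko', 'ssx', 'cjlc', 'nwavtj', 'zpjrxwxo', 'uwuofrmlu']


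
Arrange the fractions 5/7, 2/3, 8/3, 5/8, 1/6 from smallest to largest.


Convert to decimal for comparison:
  5/7 = 0.7143
  2/3 = 0.6667
  8/3 = 2.6667
  5/8 = 0.625
  1/6 = 0.1667
Decimals in increasing order: 0.1667 < 0.625 < 0.6667 < 0.7143 < 2.6667
Writing each back as its fraction gives the sorted order.
Final answer: 1/6, 5/8, 2/3, 5/7, 8/3


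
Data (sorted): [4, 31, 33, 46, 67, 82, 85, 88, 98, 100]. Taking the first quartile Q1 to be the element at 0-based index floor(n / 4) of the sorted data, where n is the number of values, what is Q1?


The list has n = 10 elements.
Q1 index = floor(10 / 4) = floor(2.5) = 2
Counting from index 0 in the sorted data, the element at index 2 is 33.
Final answer: 33


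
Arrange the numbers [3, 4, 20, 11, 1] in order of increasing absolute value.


Compute absolute values:
  |3| = 3
  |4| = 4
  |20| = 20
  |11| = 11
  |1| = 1
Absolute values in increasing order: 1 < 3 < 4 < 11 < 20
Listing the original numbers in that order gives the answer.
Final answer: [1, 3, 4, 11, 20]


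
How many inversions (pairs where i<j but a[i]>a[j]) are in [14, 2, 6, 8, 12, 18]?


For each element, count the later elements that are smaller than it:
  14 (index 0): smaller elements after it = [2, 6, 8, 12] -> 4
  2 (index 1): smaller elements after it = [] -> 0
  6 (index 2): smaller elements after it = [] -> 0
  8 (index 3): smaller elements after it = [] -> 0
  12 (index 4): smaller elements after it = [] -> 0
Total inversions = 4 + 0 + 0 + 0 + 0 = 4
Final answer: 4


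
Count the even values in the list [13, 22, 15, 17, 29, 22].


Check each element:
  13 is odd
  22 is even
  15 is odd
  17 is odd
  29 is odd
  22 is even
Evens: [22, 22]
Count of evens = 2
Final answer: 2


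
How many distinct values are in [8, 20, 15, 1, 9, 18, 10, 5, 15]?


List all unique values:
Distinct values: [1, 5, 8, 9, 10, 15, 18, 20]
Count = 8
Final answer: 8


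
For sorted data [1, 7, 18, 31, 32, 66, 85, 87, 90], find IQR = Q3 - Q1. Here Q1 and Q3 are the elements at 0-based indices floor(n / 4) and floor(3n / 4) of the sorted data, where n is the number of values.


The data has n = 9 elements.
Q1 index = floor(9 / 4) = floor(2.25) = 2; Q3 index = floor(3 * 9 / 4) = floor(6.75) = 6
Q1 = element at index 2 = 18
Q3 = element at index 6 = 85
IQR = 85 - 18 = 67
Final answer: 67
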